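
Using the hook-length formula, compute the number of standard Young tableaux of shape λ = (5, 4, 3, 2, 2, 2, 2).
# SYT of shape (5, 4, 3, 2, 2, 2, 2) = 56434560

Hook-length formula: f^λ = n! / Π hook(c), product over all cells c of the Young diagram. For λ = (5, 4, 3, 2, 2, 2, 2), n = 20 boxes. Hook lengths by row (left-to-right, top-to-bottom): [11, 10, 5, 3, 1]; [9, 8, 3, 1]; [7, 6, 1]; [5, 4]; [4, 3]; [3, 2]; [2, 1]. Product of hooks = 43110144000. So f^λ = 20! / 43110144000 = 2432902008176640000 / 43110144000 = 56434560.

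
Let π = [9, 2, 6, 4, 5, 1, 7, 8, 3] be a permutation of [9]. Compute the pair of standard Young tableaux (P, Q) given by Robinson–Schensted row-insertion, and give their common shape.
P = [1, 3, 5, 7, 8] / [2, 4] / [6] / [9];  Q = [1, 3, 5, 7, 8] / [2, 9] / [4] / [6];  common shape = (5, 2, 1, 1)

Row-insert the values π_1, π_2, … into P one at a time, bumping the leftmost entry strictly greater than the inserted value down to the next row. The recording tableau Q records, in position (i, j), the step at which that cell was added to P.
  Insert 9 (step 1): P = [9];  Q = [1]
  Insert 2 (step 2): P = [2] / [9];  Q = [1] / [2]
  Insert 6 (step 3): P = [2, 6] / [9];  Q = [1, 3] / [2]
  Insert 4 (step 4): P = [2, 4] / [6] / [9];  Q = [1, 3] / [2] / [4]
  Insert 5 (step 5): P = [2, 4, 5] / [6] / [9];  Q = [1, 3, 5] / [2] / [4]
  Insert 1 (step 6): P = [1, 4, 5] / [2] / [6] / [9];  Q = [1, 3, 5] / [2] / [4] / [6]
  Insert 7 (step 7): P = [1, 4, 5, 7] / [2] / [6] / [9];  Q = [1, 3, 5, 7] / [2] / [4] / [6]
  Insert 8 (step 8): P = [1, 4, 5, 7, 8] / [2] / [6] / [9];  Q = [1, 3, 5, 7, 8] / [2] / [4] / [6]
  Insert 3 (step 9): P = [1, 3, 5, 7, 8] / [2, 4] / [6] / [9];  Q = [1, 3, 5, 7, 8] / [2, 9] / [4] / [6]
Final shape: (5, 2, 1, 1).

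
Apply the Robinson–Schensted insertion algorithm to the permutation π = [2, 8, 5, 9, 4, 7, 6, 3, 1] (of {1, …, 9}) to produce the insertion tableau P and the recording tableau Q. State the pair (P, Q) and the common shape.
P = [1, 3, 6] / [2, 7] / [4, 9] / [5] / [8];  Q = [1, 2, 4] / [3, 6] / [5, 7] / [8] / [9];  common shape = (3, 2, 2, 1, 1)

Row-insert the values π_1, π_2, … into P one at a time, bumping the leftmost entry strictly greater than the inserted value down to the next row. The recording tableau Q records, in position (i, j), the step at which that cell was added to P.
  Insert 2 (step 1): P = [2];  Q = [1]
  Insert 8 (step 2): P = [2, 8];  Q = [1, 2]
  Insert 5 (step 3): P = [2, 5] / [8];  Q = [1, 2] / [3]
  Insert 9 (step 4): P = [2, 5, 9] / [8];  Q = [1, 2, 4] / [3]
  Insert 4 (step 5): P = [2, 4, 9] / [5] / [8];  Q = [1, 2, 4] / [3] / [5]
  Insert 7 (step 6): P = [2, 4, 7] / [5, 9] / [8];  Q = [1, 2, 4] / [3, 6] / [5]
  Insert 6 (step 7): P = [2, 4, 6] / [5, 7] / [8, 9];  Q = [1, 2, 4] / [3, 6] / [5, 7]
  Insert 3 (step 8): P = [2, 3, 6] / [4, 7] / [5, 9] / [8];  Q = [1, 2, 4] / [3, 6] / [5, 7] / [8]
  Insert 1 (step 9): P = [1, 3, 6] / [2, 7] / [4, 9] / [5] / [8];  Q = [1, 2, 4] / [3, 6] / [5, 7] / [8] / [9]
Final shape: (3, 2, 2, 1, 1).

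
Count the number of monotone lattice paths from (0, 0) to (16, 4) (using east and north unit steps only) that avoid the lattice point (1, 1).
Number of paths = 3213

Total paths from (0, 0) to (16, 4): C(20, 16) = 4845. Paths through (1, 1): (paths (0, 0) → (1, 1)) × (paths (1, 1) → (16, 4)) = C(2, 1) · C(18, 15) = 2 · 816 = 1632. Avoidance count = 4845 − 1632 = 3213.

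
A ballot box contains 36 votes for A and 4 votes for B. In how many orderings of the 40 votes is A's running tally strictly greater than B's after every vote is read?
Strict-lead orderings = 73112

Total orderings of the 40 votes with 36 for A: C(40, 36) = 91390. By the Bertrand ballot formula (Cycle Lemma / reflection principle), the number of orderings in which A is strictly ahead of B throughout is (p − q)/(p + q) · C(p + q, p) = (36 − 4)/(36 + 4) · 91390 = 73112.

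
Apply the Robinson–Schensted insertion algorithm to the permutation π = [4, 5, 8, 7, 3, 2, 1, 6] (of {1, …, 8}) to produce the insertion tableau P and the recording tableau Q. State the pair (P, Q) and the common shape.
P = [1, 5, 6] / [2, 7] / [3] / [4] / [8];  Q = [1, 2, 3] / [4, 8] / [5] / [6] / [7];  common shape = (3, 2, 1, 1, 1)

Row-insert the values π_1, π_2, … into P one at a time, bumping the leftmost entry strictly greater than the inserted value down to the next row. The recording tableau Q records, in position (i, j), the step at which that cell was added to P.
  Insert 4 (step 1): P = [4];  Q = [1]
  Insert 5 (step 2): P = [4, 5];  Q = [1, 2]
  Insert 8 (step 3): P = [4, 5, 8];  Q = [1, 2, 3]
  Insert 7 (step 4): P = [4, 5, 7] / [8];  Q = [1, 2, 3] / [4]
  Insert 3 (step 5): P = [3, 5, 7] / [4] / [8];  Q = [1, 2, 3] / [4] / [5]
  Insert 2 (step 6): P = [2, 5, 7] / [3] / [4] / [8];  Q = [1, 2, 3] / [4] / [5] / [6]
  Insert 1 (step 7): P = [1, 5, 7] / [2] / [3] / [4] / [8];  Q = [1, 2, 3] / [4] / [5] / [6] / [7]
  Insert 6 (step 8): P = [1, 5, 6] / [2, 7] / [3] / [4] / [8];  Q = [1, 2, 3] / [4, 8] / [5] / [6] / [7]
Final shape: (3, 2, 1, 1, 1).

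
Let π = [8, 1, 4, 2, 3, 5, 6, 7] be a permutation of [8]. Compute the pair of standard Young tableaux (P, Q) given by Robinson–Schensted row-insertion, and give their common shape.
P = [1, 2, 3, 5, 6, 7] / [4] / [8];  Q = [1, 3, 5, 6, 7, 8] / [2] / [4];  common shape = (6, 1, 1)

Row-insert the values π_1, π_2, … into P one at a time, bumping the leftmost entry strictly greater than the inserted value down to the next row. The recording tableau Q records, in position (i, j), the step at which that cell was added to P.
  Insert 8 (step 1): P = [8];  Q = [1]
  Insert 1 (step 2): P = [1] / [8];  Q = [1] / [2]
  Insert 4 (step 3): P = [1, 4] / [8];  Q = [1, 3] / [2]
  Insert 2 (step 4): P = [1, 2] / [4] / [8];  Q = [1, 3] / [2] / [4]
  Insert 3 (step 5): P = [1, 2, 3] / [4] / [8];  Q = [1, 3, 5] / [2] / [4]
  Insert 5 (step 6): P = [1, 2, 3, 5] / [4] / [8];  Q = [1, 3, 5, 6] / [2] / [4]
  Insert 6 (step 7): P = [1, 2, 3, 5, 6] / [4] / [8];  Q = [1, 3, 5, 6, 7] / [2] / [4]
  Insert 7 (step 8): P = [1, 2, 3, 5, 6, 7] / [4] / [8];  Q = [1, 3, 5, 6, 7, 8] / [2] / [4]
Final shape: (6, 1, 1).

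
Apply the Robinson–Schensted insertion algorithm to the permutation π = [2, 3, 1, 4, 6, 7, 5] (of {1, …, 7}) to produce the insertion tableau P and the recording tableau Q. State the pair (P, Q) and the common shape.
P = [1, 3, 4, 5, 7] / [2, 6];  Q = [1, 2, 4, 5, 6] / [3, 7];  common shape = (5, 2)

Row-insert the values π_1, π_2, … into P one at a time, bumping the leftmost entry strictly greater than the inserted value down to the next row. The recording tableau Q records, in position (i, j), the step at which that cell was added to P.
  Insert 2 (step 1): P = [2];  Q = [1]
  Insert 3 (step 2): P = [2, 3];  Q = [1, 2]
  Insert 1 (step 3): P = [1, 3] / [2];  Q = [1, 2] / [3]
  Insert 4 (step 4): P = [1, 3, 4] / [2];  Q = [1, 2, 4] / [3]
  Insert 6 (step 5): P = [1, 3, 4, 6] / [2];  Q = [1, 2, 4, 5] / [3]
  Insert 7 (step 6): P = [1, 3, 4, 6, 7] / [2];  Q = [1, 2, 4, 5, 6] / [3]
  Insert 5 (step 7): P = [1, 3, 4, 5, 7] / [2, 6];  Q = [1, 2, 4, 5, 6] / [3, 7]
Final shape: (5, 2).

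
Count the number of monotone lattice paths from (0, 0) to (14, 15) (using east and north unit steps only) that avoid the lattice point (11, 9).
Number of paths = 63450120

Total paths from (0, 0) to (14, 15): C(29, 14) = 77558760. Paths through (11, 9): (paths (0, 0) → (11, 9)) × (paths (11, 9) → (14, 15)) = C(20, 11) · C(9, 3) = 167960 · 84 = 14108640. Avoidance count = 77558760 − 14108640 = 63450120.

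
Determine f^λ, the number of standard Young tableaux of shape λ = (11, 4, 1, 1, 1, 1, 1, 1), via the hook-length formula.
# SYT of shape (11, 4, 1, 1, 1, 1, 1, 1) = 13168064

Hook-length formula: f^λ = n! / Π hook(c), product over all cells c of the Young diagram. For λ = (11, 4, 1, 1, 1, 1, 1, 1), n = 21 boxes. Hook lengths by row (left-to-right, top-to-bottom): [18, 11, 10, 9, 7, 6, 5, 4, 3, 2, 1]; [10, 3, 2, 1]; [6]; [5]; [4]; [3]; [2]; [1]. Product of hooks = 3879912960000. So f^λ = 21! / 3879912960000 = 51090942171709440000 / 3879912960000 = 13168064.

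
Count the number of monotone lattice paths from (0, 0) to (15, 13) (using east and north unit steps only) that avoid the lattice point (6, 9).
Number of paths = 33863585

Total paths from (0, 0) to (15, 13): C(28, 15) = 37442160. Paths through (6, 9): (paths (0, 0) → (6, 9)) × (paths (6, 9) → (15, 13)) = C(15, 6) · C(13, 9) = 5005 · 715 = 3578575. Avoidance count = 37442160 − 3578575 = 33863585.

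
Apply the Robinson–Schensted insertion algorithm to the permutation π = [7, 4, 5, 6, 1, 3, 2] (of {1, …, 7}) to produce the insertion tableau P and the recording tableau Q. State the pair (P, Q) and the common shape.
P = [1, 2, 6] / [3, 5] / [4] / [7];  Q = [1, 3, 4] / [2, 6] / [5] / [7];  common shape = (3, 2, 1, 1)

Row-insert the values π_1, π_2, … into P one at a time, bumping the leftmost entry strictly greater than the inserted value down to the next row. The recording tableau Q records, in position (i, j), the step at which that cell was added to P.
  Insert 7 (step 1): P = [7];  Q = [1]
  Insert 4 (step 2): P = [4] / [7];  Q = [1] / [2]
  Insert 5 (step 3): P = [4, 5] / [7];  Q = [1, 3] / [2]
  Insert 6 (step 4): P = [4, 5, 6] / [7];  Q = [1, 3, 4] / [2]
  Insert 1 (step 5): P = [1, 5, 6] / [4] / [7];  Q = [1, 3, 4] / [2] / [5]
  Insert 3 (step 6): P = [1, 3, 6] / [4, 5] / [7];  Q = [1, 3, 4] / [2, 6] / [5]
  Insert 2 (step 7): P = [1, 2, 6] / [3, 5] / [4] / [7];  Q = [1, 3, 4] / [2, 6] / [5] / [7]
Final shape: (3, 2, 1, 1).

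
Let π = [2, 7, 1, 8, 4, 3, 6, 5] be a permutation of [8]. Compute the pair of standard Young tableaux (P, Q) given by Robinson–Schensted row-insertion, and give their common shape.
P = [1, 3, 5] / [2, 4, 6] / [7, 8];  Q = [1, 2, 4] / [3, 5, 7] / [6, 8];  common shape = (3, 3, 2)

Row-insert the values π_1, π_2, … into P one at a time, bumping the leftmost entry strictly greater than the inserted value down to the next row. The recording tableau Q records, in position (i, j), the step at which that cell was added to P.
  Insert 2 (step 1): P = [2];  Q = [1]
  Insert 7 (step 2): P = [2, 7];  Q = [1, 2]
  Insert 1 (step 3): P = [1, 7] / [2];  Q = [1, 2] / [3]
  Insert 8 (step 4): P = [1, 7, 8] / [2];  Q = [1, 2, 4] / [3]
  Insert 4 (step 5): P = [1, 4, 8] / [2, 7];  Q = [1, 2, 4] / [3, 5]
  Insert 3 (step 6): P = [1, 3, 8] / [2, 4] / [7];  Q = [1, 2, 4] / [3, 5] / [6]
  Insert 6 (step 7): P = [1, 3, 6] / [2, 4, 8] / [7];  Q = [1, 2, 4] / [3, 5, 7] / [6]
  Insert 5 (step 8): P = [1, 3, 5] / [2, 4, 6] / [7, 8];  Q = [1, 2, 4] / [3, 5, 7] / [6, 8]
Final shape: (3, 3, 2).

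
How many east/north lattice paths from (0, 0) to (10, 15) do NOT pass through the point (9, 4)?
Number of paths = 3260180

Total paths from (0, 0) to (10, 15): C(25, 10) = 3268760. Paths through (9, 4): (paths (0, 0) → (9, 4)) × (paths (9, 4) → (10, 15)) = C(13, 9) · C(12, 1) = 715 · 12 = 8580. Avoidance count = 3268760 − 8580 = 3260180.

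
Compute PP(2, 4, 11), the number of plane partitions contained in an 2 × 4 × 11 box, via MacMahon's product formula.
PP(2, 4, 11) = 496860

Evaluate the triple product over i = 1..2, j = 1..4, k = 1..11. The factors are (2/1) · (3/2) · (4/3) · (5/4) · (6/5) · (7/6) · (8/7) · (9/8) · … (88 factors total). The numerators and denominators telescope so the product is an integer; carrying out the multiplication exactly gives PP(2, 4, 11) = 496860.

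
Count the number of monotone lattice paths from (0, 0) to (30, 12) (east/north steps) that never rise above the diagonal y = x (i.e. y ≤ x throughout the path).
Number of paths = 6777555512

By the reflection principle (André's argument), the number of monotone paths to (30, 12) with n ≤ m that never go above y = x is C(42, 30) − C(42, 31) = 11058116888 − 4280561376 = 6777555512.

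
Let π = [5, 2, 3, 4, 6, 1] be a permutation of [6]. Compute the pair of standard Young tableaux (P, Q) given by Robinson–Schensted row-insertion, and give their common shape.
P = [1, 3, 4, 6] / [2] / [5];  Q = [1, 3, 4, 5] / [2] / [6];  common shape = (4, 1, 1)

Row-insert the values π_1, π_2, … into P one at a time, bumping the leftmost entry strictly greater than the inserted value down to the next row. The recording tableau Q records, in position (i, j), the step at which that cell was added to P.
  Insert 5 (step 1): P = [5];  Q = [1]
  Insert 2 (step 2): P = [2] / [5];  Q = [1] / [2]
  Insert 3 (step 3): P = [2, 3] / [5];  Q = [1, 3] / [2]
  Insert 4 (step 4): P = [2, 3, 4] / [5];  Q = [1, 3, 4] / [2]
  Insert 6 (step 5): P = [2, 3, 4, 6] / [5];  Q = [1, 3, 4, 5] / [2]
  Insert 1 (step 6): P = [1, 3, 4, 6] / [2] / [5];  Q = [1, 3, 4, 5] / [2] / [6]
Final shape: (4, 1, 1).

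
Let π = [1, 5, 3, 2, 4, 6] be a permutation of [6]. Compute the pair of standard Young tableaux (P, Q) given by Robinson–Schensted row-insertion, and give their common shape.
P = [1, 2, 4, 6] / [3] / [5];  Q = [1, 2, 5, 6] / [3] / [4];  common shape = (4, 1, 1)

Row-insert the values π_1, π_2, … into P one at a time, bumping the leftmost entry strictly greater than the inserted value down to the next row. The recording tableau Q records, in position (i, j), the step at which that cell was added to P.
  Insert 1 (step 1): P = [1];  Q = [1]
  Insert 5 (step 2): P = [1, 5];  Q = [1, 2]
  Insert 3 (step 3): P = [1, 3] / [5];  Q = [1, 2] / [3]
  Insert 2 (step 4): P = [1, 2] / [3] / [5];  Q = [1, 2] / [3] / [4]
  Insert 4 (step 5): P = [1, 2, 4] / [3] / [5];  Q = [1, 2, 5] / [3] / [4]
  Insert 6 (step 6): P = [1, 2, 4, 6] / [3] / [5];  Q = [1, 2, 5, 6] / [3] / [4]
Final shape: (4, 1, 1).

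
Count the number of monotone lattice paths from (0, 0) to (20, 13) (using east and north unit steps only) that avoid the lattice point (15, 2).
Number of paths = 572572392

Total paths from (0, 0) to (20, 13): C(33, 20) = 573166440. Paths through (15, 2): (paths (0, 0) → (15, 2)) × (paths (15, 2) → (20, 13)) = C(17, 15) · C(16, 5) = 136 · 4368 = 594048. Avoidance count = 573166440 − 594048 = 572572392.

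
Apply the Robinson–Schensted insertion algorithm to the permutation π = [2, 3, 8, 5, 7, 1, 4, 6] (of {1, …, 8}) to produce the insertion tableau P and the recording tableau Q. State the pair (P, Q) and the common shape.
P = [1, 3, 4, 6] / [2, 5, 7] / [8];  Q = [1, 2, 3, 5] / [4, 7, 8] / [6];  common shape = (4, 3, 1)

Row-insert the values π_1, π_2, … into P one at a time, bumping the leftmost entry strictly greater than the inserted value down to the next row. The recording tableau Q records, in position (i, j), the step at which that cell was added to P.
  Insert 2 (step 1): P = [2];  Q = [1]
  Insert 3 (step 2): P = [2, 3];  Q = [1, 2]
  Insert 8 (step 3): P = [2, 3, 8];  Q = [1, 2, 3]
  Insert 5 (step 4): P = [2, 3, 5] / [8];  Q = [1, 2, 3] / [4]
  Insert 7 (step 5): P = [2, 3, 5, 7] / [8];  Q = [1, 2, 3, 5] / [4]
  Insert 1 (step 6): P = [1, 3, 5, 7] / [2] / [8];  Q = [1, 2, 3, 5] / [4] / [6]
  Insert 4 (step 7): P = [1, 3, 4, 7] / [2, 5] / [8];  Q = [1, 2, 3, 5] / [4, 7] / [6]
  Insert 6 (step 8): P = [1, 3, 4, 6] / [2, 5, 7] / [8];  Q = [1, 2, 3, 5] / [4, 7, 8] / [6]
Final shape: (4, 3, 1).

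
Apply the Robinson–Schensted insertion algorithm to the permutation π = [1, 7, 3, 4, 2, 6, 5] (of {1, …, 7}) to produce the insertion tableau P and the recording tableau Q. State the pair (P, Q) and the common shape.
P = [1, 2, 4, 5] / [3, 6] / [7];  Q = [1, 2, 4, 6] / [3, 7] / [5];  common shape = (4, 2, 1)

Row-insert the values π_1, π_2, … into P one at a time, bumping the leftmost entry strictly greater than the inserted value down to the next row. The recording tableau Q records, in position (i, j), the step at which that cell was added to P.
  Insert 1 (step 1): P = [1];  Q = [1]
  Insert 7 (step 2): P = [1, 7];  Q = [1, 2]
  Insert 3 (step 3): P = [1, 3] / [7];  Q = [1, 2] / [3]
  Insert 4 (step 4): P = [1, 3, 4] / [7];  Q = [1, 2, 4] / [3]
  Insert 2 (step 5): P = [1, 2, 4] / [3] / [7];  Q = [1, 2, 4] / [3] / [5]
  Insert 6 (step 6): P = [1, 2, 4, 6] / [3] / [7];  Q = [1, 2, 4, 6] / [3] / [5]
  Insert 5 (step 7): P = [1, 2, 4, 5] / [3, 6] / [7];  Q = [1, 2, 4, 6] / [3, 7] / [5]
Final shape: (4, 2, 1).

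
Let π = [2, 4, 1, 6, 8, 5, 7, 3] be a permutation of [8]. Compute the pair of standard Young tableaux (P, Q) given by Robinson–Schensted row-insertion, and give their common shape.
P = [1, 3, 5, 7] / [2, 4, 8] / [6];  Q = [1, 2, 4, 5] / [3, 6, 7] / [8];  common shape = (4, 3, 1)

Row-insert the values π_1, π_2, … into P one at a time, bumping the leftmost entry strictly greater than the inserted value down to the next row. The recording tableau Q records, in position (i, j), the step at which that cell was added to P.
  Insert 2 (step 1): P = [2];  Q = [1]
  Insert 4 (step 2): P = [2, 4];  Q = [1, 2]
  Insert 1 (step 3): P = [1, 4] / [2];  Q = [1, 2] / [3]
  Insert 6 (step 4): P = [1, 4, 6] / [2];  Q = [1, 2, 4] / [3]
  Insert 8 (step 5): P = [1, 4, 6, 8] / [2];  Q = [1, 2, 4, 5] / [3]
  Insert 5 (step 6): P = [1, 4, 5, 8] / [2, 6];  Q = [1, 2, 4, 5] / [3, 6]
  Insert 7 (step 7): P = [1, 4, 5, 7] / [2, 6, 8];  Q = [1, 2, 4, 5] / [3, 6, 7]
  Insert 3 (step 8): P = [1, 3, 5, 7] / [2, 4, 8] / [6];  Q = [1, 2, 4, 5] / [3, 6, 7] / [8]
Final shape: (4, 3, 1).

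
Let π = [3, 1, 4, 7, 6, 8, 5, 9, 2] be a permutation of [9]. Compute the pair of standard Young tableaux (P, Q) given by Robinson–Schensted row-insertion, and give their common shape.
P = [1, 2, 5, 8, 9] / [3, 4] / [6] / [7];  Q = [1, 3, 4, 6, 8] / [2, 5] / [7] / [9];  common shape = (5, 2, 1, 1)

Row-insert the values π_1, π_2, … into P one at a time, bumping the leftmost entry strictly greater than the inserted value down to the next row. The recording tableau Q records, in position (i, j), the step at which that cell was added to P.
  Insert 3 (step 1): P = [3];  Q = [1]
  Insert 1 (step 2): P = [1] / [3];  Q = [1] / [2]
  Insert 4 (step 3): P = [1, 4] / [3];  Q = [1, 3] / [2]
  Insert 7 (step 4): P = [1, 4, 7] / [3];  Q = [1, 3, 4] / [2]
  Insert 6 (step 5): P = [1, 4, 6] / [3, 7];  Q = [1, 3, 4] / [2, 5]
  Insert 8 (step 6): P = [1, 4, 6, 8] / [3, 7];  Q = [1, 3, 4, 6] / [2, 5]
  Insert 5 (step 7): P = [1, 4, 5, 8] / [3, 6] / [7];  Q = [1, 3, 4, 6] / [2, 5] / [7]
  Insert 9 (step 8): P = [1, 4, 5, 8, 9] / [3, 6] / [7];  Q = [1, 3, 4, 6, 8] / [2, 5] / [7]
  Insert 2 (step 9): P = [1, 2, 5, 8, 9] / [3, 4] / [6] / [7];  Q = [1, 3, 4, 6, 8] / [2, 5] / [7] / [9]
Final shape: (5, 2, 1, 1).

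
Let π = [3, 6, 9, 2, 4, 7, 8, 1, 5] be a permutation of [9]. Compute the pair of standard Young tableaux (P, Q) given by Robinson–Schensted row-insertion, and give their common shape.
P = [1, 4, 5, 8] / [2, 6, 7] / [3, 9];  Q = [1, 2, 3, 7] / [4, 5, 6] / [8, 9];  common shape = (4, 3, 2)

Row-insert the values π_1, π_2, … into P one at a time, bumping the leftmost entry strictly greater than the inserted value down to the next row. The recording tableau Q records, in position (i, j), the step at which that cell was added to P.
  Insert 3 (step 1): P = [3];  Q = [1]
  Insert 6 (step 2): P = [3, 6];  Q = [1, 2]
  Insert 9 (step 3): P = [3, 6, 9];  Q = [1, 2, 3]
  Insert 2 (step 4): P = [2, 6, 9] / [3];  Q = [1, 2, 3] / [4]
  Insert 4 (step 5): P = [2, 4, 9] / [3, 6];  Q = [1, 2, 3] / [4, 5]
  Insert 7 (step 6): P = [2, 4, 7] / [3, 6, 9];  Q = [1, 2, 3] / [4, 5, 6]
  Insert 8 (step 7): P = [2, 4, 7, 8] / [3, 6, 9];  Q = [1, 2, 3, 7] / [4, 5, 6]
  Insert 1 (step 8): P = [1, 4, 7, 8] / [2, 6, 9] / [3];  Q = [1, 2, 3, 7] / [4, 5, 6] / [8]
  Insert 5 (step 9): P = [1, 4, 5, 8] / [2, 6, 7] / [3, 9];  Q = [1, 2, 3, 7] / [4, 5, 6] / [8, 9]
Final shape: (4, 3, 2).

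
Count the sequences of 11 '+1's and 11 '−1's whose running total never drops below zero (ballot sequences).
C_11 = 58786

These ballot sequences are counted by the Catalan number C_n = (1/(n + 1)) · C(2n, n). For n = 11: C_11 = (1/12) · C(22, 11) = 705432/12 = 58786.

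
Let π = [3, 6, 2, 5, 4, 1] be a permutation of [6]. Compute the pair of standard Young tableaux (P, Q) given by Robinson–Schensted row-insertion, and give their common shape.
P = [1, 4] / [2, 5] / [3] / [6];  Q = [1, 2] / [3, 4] / [5] / [6];  common shape = (2, 2, 1, 1)

Row-insert the values π_1, π_2, … into P one at a time, bumping the leftmost entry strictly greater than the inserted value down to the next row. The recording tableau Q records, in position (i, j), the step at which that cell was added to P.
  Insert 3 (step 1): P = [3];  Q = [1]
  Insert 6 (step 2): P = [3, 6];  Q = [1, 2]
  Insert 2 (step 3): P = [2, 6] / [3];  Q = [1, 2] / [3]
  Insert 5 (step 4): P = [2, 5] / [3, 6];  Q = [1, 2] / [3, 4]
  Insert 4 (step 5): P = [2, 4] / [3, 5] / [6];  Q = [1, 2] / [3, 4] / [5]
  Insert 1 (step 6): P = [1, 4] / [2, 5] / [3] / [6];  Q = [1, 2] / [3, 4] / [5] / [6]
Final shape: (2, 2, 1, 1).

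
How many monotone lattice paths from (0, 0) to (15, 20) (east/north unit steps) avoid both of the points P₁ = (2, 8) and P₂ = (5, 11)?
Number of paths = 2693562756

Inclusion–exclusion. Total paths: C(35, 15) = 3247943160. Through P₁: C(10, 2)·C(25, 13) = 234013500. Through P₂: C(16, 5)·C(19, 10) = 403507104. Since P₁ is strictly southwest of P₂, a monotone path through both must visit P₁ then P₂; paths through both = C(10, 2)·C(6, 3)·C(19, 10) = 83140200. Avoid both = 3247943160 − 234013500 − 403507104 + 83140200 = 2693562756.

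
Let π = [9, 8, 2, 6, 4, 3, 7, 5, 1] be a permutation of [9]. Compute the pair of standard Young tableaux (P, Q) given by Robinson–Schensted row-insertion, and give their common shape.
P = [1, 3, 5] / [2, 7] / [4] / [6] / [8] / [9];  Q = [1, 4, 7] / [2, 8] / [3] / [5] / [6] / [9];  common shape = (3, 2, 1, 1, 1, 1)

Row-insert the values π_1, π_2, … into P one at a time, bumping the leftmost entry strictly greater than the inserted value down to the next row. The recording tableau Q records, in position (i, j), the step at which that cell was added to P.
  Insert 9 (step 1): P = [9];  Q = [1]
  Insert 8 (step 2): P = [8] / [9];  Q = [1] / [2]
  Insert 2 (step 3): P = [2] / [8] / [9];  Q = [1] / [2] / [3]
  Insert 6 (step 4): P = [2, 6] / [8] / [9];  Q = [1, 4] / [2] / [3]
  Insert 4 (step 5): P = [2, 4] / [6] / [8] / [9];  Q = [1, 4] / [2] / [3] / [5]
  Insert 3 (step 6): P = [2, 3] / [4] / [6] / [8] / [9];  Q = [1, 4] / [2] / [3] / [5] / [6]
  Insert 7 (step 7): P = [2, 3, 7] / [4] / [6] / [8] / [9];  Q = [1, 4, 7] / [2] / [3] / [5] / [6]
  Insert 5 (step 8): P = [2, 3, 5] / [4, 7] / [6] / [8] / [9];  Q = [1, 4, 7] / [2, 8] / [3] / [5] / [6]
  Insert 1 (step 9): P = [1, 3, 5] / [2, 7] / [4] / [6] / [8] / [9];  Q = [1, 4, 7] / [2, 8] / [3] / [5] / [6] / [9]
Final shape: (3, 2, 1, 1, 1, 1).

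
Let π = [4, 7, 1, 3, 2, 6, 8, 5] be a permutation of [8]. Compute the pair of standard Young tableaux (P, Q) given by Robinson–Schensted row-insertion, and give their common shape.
P = [1, 2, 5, 8] / [3, 6] / [4, 7];  Q = [1, 2, 6, 7] / [3, 4] / [5, 8];  common shape = (4, 2, 2)

Row-insert the values π_1, π_2, … into P one at a time, bumping the leftmost entry strictly greater than the inserted value down to the next row. The recording tableau Q records, in position (i, j), the step at which that cell was added to P.
  Insert 4 (step 1): P = [4];  Q = [1]
  Insert 7 (step 2): P = [4, 7];  Q = [1, 2]
  Insert 1 (step 3): P = [1, 7] / [4];  Q = [1, 2] / [3]
  Insert 3 (step 4): P = [1, 3] / [4, 7];  Q = [1, 2] / [3, 4]
  Insert 2 (step 5): P = [1, 2] / [3, 7] / [4];  Q = [1, 2] / [3, 4] / [5]
  Insert 6 (step 6): P = [1, 2, 6] / [3, 7] / [4];  Q = [1, 2, 6] / [3, 4] / [5]
  Insert 8 (step 7): P = [1, 2, 6, 8] / [3, 7] / [4];  Q = [1, 2, 6, 7] / [3, 4] / [5]
  Insert 5 (step 8): P = [1, 2, 5, 8] / [3, 6] / [4, 7];  Q = [1, 2, 6, 7] / [3, 4] / [5, 8]
Final shape: (4, 2, 2).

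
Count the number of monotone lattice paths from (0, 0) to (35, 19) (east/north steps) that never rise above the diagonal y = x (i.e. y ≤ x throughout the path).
Number of paths = 86723575044015

By the reflection principle (André's argument), the number of monotone paths to (35, 19) with n ≤ m that never go above y = x is C(54, 35) − C(54, 36) = 183649923622620 − 96926348578605 = 86723575044015.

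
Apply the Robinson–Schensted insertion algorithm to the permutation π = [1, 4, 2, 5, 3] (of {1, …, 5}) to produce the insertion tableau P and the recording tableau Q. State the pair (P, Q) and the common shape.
P = [1, 2, 3] / [4, 5];  Q = [1, 2, 4] / [3, 5];  common shape = (3, 2)

Row-insert the values π_1, π_2, … into P one at a time, bumping the leftmost entry strictly greater than the inserted value down to the next row. The recording tableau Q records, in position (i, j), the step at which that cell was added to P.
  Insert 1 (step 1): P = [1];  Q = [1]
  Insert 4 (step 2): P = [1, 4];  Q = [1, 2]
  Insert 2 (step 3): P = [1, 2] / [4];  Q = [1, 2] / [3]
  Insert 5 (step 4): P = [1, 2, 5] / [4];  Q = [1, 2, 4] / [3]
  Insert 3 (step 5): P = [1, 2, 3] / [4, 5];  Q = [1, 2, 4] / [3, 5]
Final shape: (3, 2).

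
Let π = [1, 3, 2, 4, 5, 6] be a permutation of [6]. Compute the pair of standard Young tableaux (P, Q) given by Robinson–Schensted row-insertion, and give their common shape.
P = [1, 2, 4, 5, 6] / [3];  Q = [1, 2, 4, 5, 6] / [3];  common shape = (5, 1)

Row-insert the values π_1, π_2, … into P one at a time, bumping the leftmost entry strictly greater than the inserted value down to the next row. The recording tableau Q records, in position (i, j), the step at which that cell was added to P.
  Insert 1 (step 1): P = [1];  Q = [1]
  Insert 3 (step 2): P = [1, 3];  Q = [1, 2]
  Insert 2 (step 3): P = [1, 2] / [3];  Q = [1, 2] / [3]
  Insert 4 (step 4): P = [1, 2, 4] / [3];  Q = [1, 2, 4] / [3]
  Insert 5 (step 5): P = [1, 2, 4, 5] / [3];  Q = [1, 2, 4, 5] / [3]
  Insert 6 (step 6): P = [1, 2, 4, 5, 6] / [3];  Q = [1, 2, 4, 5, 6] / [3]
Final shape: (5, 1).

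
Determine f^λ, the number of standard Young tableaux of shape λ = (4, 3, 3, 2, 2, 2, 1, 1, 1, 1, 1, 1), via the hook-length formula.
# SYT of shape (4, 3, 3, 2, 2, 2, 1, 1, 1, 1, 1, 1) = 80432814

Hook-length formula: f^λ = n! / Π hook(c), product over all cells c of the Young diagram. For λ = (4, 3, 3, 2, 2, 2, 1, 1, 1, 1, 1, 1), n = 22 boxes. Hook lengths by row (left-to-right, top-to-bottom): [15, 8, 4, 1]; [13, 6, 2]; [12, 5, 1]; [10, 3]; [9, 2]; [8, 1]; [6]; [5]; [4]; [3]; [2]; [1]. Product of hooks = 13974405120000. So f^λ = 22! / 13974405120000 = 1124000727777607680000 / 13974405120000 = 80432814.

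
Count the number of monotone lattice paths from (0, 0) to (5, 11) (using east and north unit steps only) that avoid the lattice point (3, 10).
Number of paths = 3510

Total paths from (0, 0) to (5, 11): C(16, 5) = 4368. Paths through (3, 10): (paths (0, 0) → (3, 10)) × (paths (3, 10) → (5, 11)) = C(13, 3) · C(3, 2) = 286 · 3 = 858. Avoidance count = 4368 − 858 = 3510.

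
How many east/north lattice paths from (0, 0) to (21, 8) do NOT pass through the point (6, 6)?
Number of paths = 4166481

Total paths from (0, 0) to (21, 8): C(29, 21) = 4292145. Paths through (6, 6): (paths (0, 0) → (6, 6)) × (paths (6, 6) → (21, 8)) = C(12, 6) · C(17, 15) = 924 · 136 = 125664. Avoidance count = 4292145 − 125664 = 4166481.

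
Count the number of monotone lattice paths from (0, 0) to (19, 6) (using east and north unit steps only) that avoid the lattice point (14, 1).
Number of paths = 173320

Total paths from (0, 0) to (19, 6): C(25, 19) = 177100. Paths through (14, 1): (paths (0, 0) → (14, 1)) × (paths (14, 1) → (19, 6)) = C(15, 14) · C(10, 5) = 15 · 252 = 3780. Avoidance count = 177100 − 3780 = 173320.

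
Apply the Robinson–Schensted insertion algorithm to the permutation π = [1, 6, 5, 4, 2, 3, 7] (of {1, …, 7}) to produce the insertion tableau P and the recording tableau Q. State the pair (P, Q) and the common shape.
P = [1, 2, 3, 7] / [4] / [5] / [6];  Q = [1, 2, 6, 7] / [3] / [4] / [5];  common shape = (4, 1, 1, 1)

Row-insert the values π_1, π_2, … into P one at a time, bumping the leftmost entry strictly greater than the inserted value down to the next row. The recording tableau Q records, in position (i, j), the step at which that cell was added to P.
  Insert 1 (step 1): P = [1];  Q = [1]
  Insert 6 (step 2): P = [1, 6];  Q = [1, 2]
  Insert 5 (step 3): P = [1, 5] / [6];  Q = [1, 2] / [3]
  Insert 4 (step 4): P = [1, 4] / [5] / [6];  Q = [1, 2] / [3] / [4]
  Insert 2 (step 5): P = [1, 2] / [4] / [5] / [6];  Q = [1, 2] / [3] / [4] / [5]
  Insert 3 (step 6): P = [1, 2, 3] / [4] / [5] / [6];  Q = [1, 2, 6] / [3] / [4] / [5]
  Insert 7 (step 7): P = [1, 2, 3, 7] / [4] / [5] / [6];  Q = [1, 2, 6, 7] / [3] / [4] / [5]
Final shape: (4, 1, 1, 1).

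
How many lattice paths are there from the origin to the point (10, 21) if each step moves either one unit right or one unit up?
Number of paths = 44352165

A monotone lattice path from (0, 0) to (10, 21) consists of 10 east steps and 21 north steps in some order, so it is determined by which 10 of the 31 steps are east. The count is C(31, 10) = 44352165.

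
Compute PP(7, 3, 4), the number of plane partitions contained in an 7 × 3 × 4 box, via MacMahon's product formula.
PP(7, 3, 4) = 1557270

Evaluate the triple product over i = 1..7, j = 1..3, k = 1..4. The factors are (2/1) · (3/2) · (4/3) · (5/4) · (3/2) · (4/3) · (5/4) · (6/5) · … (84 factors total). The numerators and denominators telescope so the product is an integer; carrying out the multiplication exactly gives PP(7, 3, 4) = 1557270.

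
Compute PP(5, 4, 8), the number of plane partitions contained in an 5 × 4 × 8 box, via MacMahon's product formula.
PP(5, 4, 8) = 4789851066

Evaluate the triple product over i = 1..5, j = 1..4, k = 1..8. The factors are (2/1) · (3/2) · (4/3) · (5/4) · (6/5) · (7/6) · (8/7) · (9/8) · … (160 factors total). The numerators and denominators telescope so the product is an integer; carrying out the multiplication exactly gives PP(5, 4, 8) = 4789851066.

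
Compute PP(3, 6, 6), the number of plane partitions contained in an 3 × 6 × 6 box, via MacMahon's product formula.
PP(3, 6, 6) = 24293412

Evaluate the triple product over i = 1..3, j = 1..6, k = 1..6. The factors are (2/1) · (3/2) · (4/3) · (5/4) · (6/5) · (7/6) · (3/2) · (4/3) · … (108 factors total). The numerators and denominators telescope so the product is an integer; carrying out the multiplication exactly gives PP(3, 6, 6) = 24293412.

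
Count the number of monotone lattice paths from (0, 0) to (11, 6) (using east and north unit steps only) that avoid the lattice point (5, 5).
Number of paths = 10612

Total paths from (0, 0) to (11, 6): C(17, 11) = 12376. Paths through (5, 5): (paths (0, 0) → (5, 5)) × (paths (5, 5) → (11, 6)) = C(10, 5) · C(7, 6) = 252 · 7 = 1764. Avoidance count = 12376 − 1764 = 10612.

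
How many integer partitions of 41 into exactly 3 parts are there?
p(41, 3 parts) = 140

Partitions of n into exactly k parts are in bijection with partitions of n − k into at most k parts (subtract 1 from each part). So p(41, exactly 3) = p(38, parts ≤ 3). Computing via the recurrence p(m, j) = p(m, j−1) + p(m−j, j) gives 140.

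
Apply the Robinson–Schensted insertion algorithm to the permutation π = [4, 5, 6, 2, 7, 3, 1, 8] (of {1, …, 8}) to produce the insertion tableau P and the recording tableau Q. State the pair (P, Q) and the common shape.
P = [1, 3, 6, 7, 8] / [2, 5] / [4];  Q = [1, 2, 3, 5, 8] / [4, 6] / [7];  common shape = (5, 2, 1)

Row-insert the values π_1, π_2, … into P one at a time, bumping the leftmost entry strictly greater than the inserted value down to the next row. The recording tableau Q records, in position (i, j), the step at which that cell was added to P.
  Insert 4 (step 1): P = [4];  Q = [1]
  Insert 5 (step 2): P = [4, 5];  Q = [1, 2]
  Insert 6 (step 3): P = [4, 5, 6];  Q = [1, 2, 3]
  Insert 2 (step 4): P = [2, 5, 6] / [4];  Q = [1, 2, 3] / [4]
  Insert 7 (step 5): P = [2, 5, 6, 7] / [4];  Q = [1, 2, 3, 5] / [4]
  Insert 3 (step 6): P = [2, 3, 6, 7] / [4, 5];  Q = [1, 2, 3, 5] / [4, 6]
  Insert 1 (step 7): P = [1, 3, 6, 7] / [2, 5] / [4];  Q = [1, 2, 3, 5] / [4, 6] / [7]
  Insert 8 (step 8): P = [1, 3, 6, 7, 8] / [2, 5] / [4];  Q = [1, 2, 3, 5, 8] / [4, 6] / [7]
Final shape: (5, 2, 1).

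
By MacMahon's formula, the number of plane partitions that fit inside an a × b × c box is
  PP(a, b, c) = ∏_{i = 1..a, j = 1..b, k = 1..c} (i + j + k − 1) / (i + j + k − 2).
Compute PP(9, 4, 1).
PP(9, 4, 1) = 715

Evaluate the triple product over i = 1..9, j = 1..4, k = 1..1. The factors are (2/1) · (3/2) · (4/3) · (5/4) · (3/2) · (4/3) · (5/4) · (6/5) · … (36 factors total). The numerators and denominators telescope so the product is an integer; carrying out the multiplication exactly gives PP(9, 4, 1) = 715.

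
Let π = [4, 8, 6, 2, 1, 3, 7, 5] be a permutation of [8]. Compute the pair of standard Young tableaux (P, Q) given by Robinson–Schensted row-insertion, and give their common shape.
P = [1, 3, 5] / [2, 6, 7] / [4] / [8];  Q = [1, 2, 7] / [3, 6, 8] / [4] / [5];  common shape = (3, 3, 1, 1)

Row-insert the values π_1, π_2, … into P one at a time, bumping the leftmost entry strictly greater than the inserted value down to the next row. The recording tableau Q records, in position (i, j), the step at which that cell was added to P.
  Insert 4 (step 1): P = [4];  Q = [1]
  Insert 8 (step 2): P = [4, 8];  Q = [1, 2]
  Insert 6 (step 3): P = [4, 6] / [8];  Q = [1, 2] / [3]
  Insert 2 (step 4): P = [2, 6] / [4] / [8];  Q = [1, 2] / [3] / [4]
  Insert 1 (step 5): P = [1, 6] / [2] / [4] / [8];  Q = [1, 2] / [3] / [4] / [5]
  Insert 3 (step 6): P = [1, 3] / [2, 6] / [4] / [8];  Q = [1, 2] / [3, 6] / [4] / [5]
  Insert 7 (step 7): P = [1, 3, 7] / [2, 6] / [4] / [8];  Q = [1, 2, 7] / [3, 6] / [4] / [5]
  Insert 5 (step 8): P = [1, 3, 5] / [2, 6, 7] / [4] / [8];  Q = [1, 2, 7] / [3, 6, 8] / [4] / [5]
Final shape: (3, 3, 1, 1).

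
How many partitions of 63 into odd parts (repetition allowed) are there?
p_odd(63) = 14848

Enumerate partitions using only odd parts via the recurrence o(n, m) = o(n, m−2) + o(n−m, m) over odd m, starting from the largest odd part ≤ n. This gives p_odd(63) = 14848. (Euler's theorem: equals the count of distinct-part partitions.)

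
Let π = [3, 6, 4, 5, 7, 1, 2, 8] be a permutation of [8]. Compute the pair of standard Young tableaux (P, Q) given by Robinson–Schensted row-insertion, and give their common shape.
P = [1, 2, 5, 7, 8] / [3, 4] / [6];  Q = [1, 2, 4, 5, 8] / [3, 7] / [6];  common shape = (5, 2, 1)

Row-insert the values π_1, π_2, … into P one at a time, bumping the leftmost entry strictly greater than the inserted value down to the next row. The recording tableau Q records, in position (i, j), the step at which that cell was added to P.
  Insert 3 (step 1): P = [3];  Q = [1]
  Insert 6 (step 2): P = [3, 6];  Q = [1, 2]
  Insert 4 (step 3): P = [3, 4] / [6];  Q = [1, 2] / [3]
  Insert 5 (step 4): P = [3, 4, 5] / [6];  Q = [1, 2, 4] / [3]
  Insert 7 (step 5): P = [3, 4, 5, 7] / [6];  Q = [1, 2, 4, 5] / [3]
  Insert 1 (step 6): P = [1, 4, 5, 7] / [3] / [6];  Q = [1, 2, 4, 5] / [3] / [6]
  Insert 2 (step 7): P = [1, 2, 5, 7] / [3, 4] / [6];  Q = [1, 2, 4, 5] / [3, 7] / [6]
  Insert 8 (step 8): P = [1, 2, 5, 7, 8] / [3, 4] / [6];  Q = [1, 2, 4, 5, 8] / [3, 7] / [6]
Final shape: (5, 2, 1).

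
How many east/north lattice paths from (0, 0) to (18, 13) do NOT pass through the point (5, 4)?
Number of paths = 143578155

Total paths from (0, 0) to (18, 13): C(31, 18) = 206253075. Paths through (5, 4): (paths (0, 0) → (5, 4)) × (paths (5, 4) → (18, 13)) = C(9, 5) · C(22, 13) = 126 · 497420 = 62674920. Avoidance count = 206253075 − 62674920 = 143578155.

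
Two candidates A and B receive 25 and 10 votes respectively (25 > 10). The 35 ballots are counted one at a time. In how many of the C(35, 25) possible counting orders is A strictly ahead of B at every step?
Strict-lead orderings = 78676884

Total orderings of the 35 votes with 25 for A: C(35, 25) = 183579396. By the Bertrand ballot formula (Cycle Lemma / reflection principle), the number of orderings in which A is strictly ahead of B throughout is (p − q)/(p + q) · C(p + q, p) = (25 − 10)/(25 + 10) · 183579396 = 78676884.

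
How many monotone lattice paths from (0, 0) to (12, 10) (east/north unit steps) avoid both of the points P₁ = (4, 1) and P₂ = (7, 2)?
Number of paths = 504504

Inclusion–exclusion. Total paths: C(22, 12) = 646646. Through P₁: C(5, 4)·C(17, 8) = 121550. Through P₂: C(9, 7)·C(13, 5) = 46332. Since P₁ is strictly southwest of P₂, a monotone path through both must visit P₁ then P₂; paths through both = C(5, 4)·C(4, 3)·C(13, 5) = 25740. Avoid both = 646646 − 121550 − 46332 + 25740 = 504504.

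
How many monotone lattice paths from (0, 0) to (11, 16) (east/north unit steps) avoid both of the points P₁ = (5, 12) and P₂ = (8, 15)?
Number of paths = 10272199

Inclusion–exclusion. Total paths: C(27, 11) = 13037895. Through P₁: C(17, 5)·C(10, 6) = 1299480. Through P₂: C(23, 8)·C(4, 3) = 1961256. Since P₁ is strictly southwest of P₂, a monotone path through both must visit P₁ then P₂; paths through both = C(17, 5)·C(6, 3)·C(4, 3) = 495040. Avoid both = 13037895 − 1299480 − 1961256 + 495040 = 10272199.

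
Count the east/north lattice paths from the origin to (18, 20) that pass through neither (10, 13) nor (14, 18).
Number of paths = 21306686640

Inclusion–exclusion. Total paths: C(38, 18) = 33578000610. Through P₁: C(23, 10)·C(15, 8) = 7362064710. Through P₂: C(32, 14)·C(6, 4) = 7071534000. Since P₁ is strictly southwest of P₂, a monotone path through both must visit P₁ then P₂; paths through both = C(23, 10)·C(9, 4)·C(6, 4) = 2162284740. Avoid both = 33578000610 − 7362064710 − 7071534000 + 2162284740 = 21306686640.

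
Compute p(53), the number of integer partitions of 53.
p(53) = 329931

Compute p(n) via the recurrence p(n, m) = p(n, m−1) + p(n−m, m), where p(n, m) counts partitions of n with all parts ≤ m and p(n) = p(n, n). The base cases are p(0, m) = 1 and p(n, 0) = 0 for n > 0. Filling the table yields p(53) = 329931. (Euler's pentagonal recurrence is an alternative.)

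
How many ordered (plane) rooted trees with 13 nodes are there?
C_12 = 208012

These ordered rooted trees are counted by the Catalan number C_n = (1/(n + 1)) · C(2n, n). For n = 12: C_12 = (1/13) · C(24, 12) = 2704156/13 = 208012.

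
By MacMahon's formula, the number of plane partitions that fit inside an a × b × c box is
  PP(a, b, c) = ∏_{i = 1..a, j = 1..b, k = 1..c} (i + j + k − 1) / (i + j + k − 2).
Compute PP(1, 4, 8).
PP(1, 4, 8) = 495

Evaluate the triple product over i = 1..1, j = 1..4, k = 1..8. The factors are (2/1) · (3/2) · (4/3) · (5/4) · (6/5) · (7/6) · (8/7) · (9/8) · … (32 factors total). The numerators and denominators telescope so the product is an integer; carrying out the multiplication exactly gives PP(1, 4, 8) = 495.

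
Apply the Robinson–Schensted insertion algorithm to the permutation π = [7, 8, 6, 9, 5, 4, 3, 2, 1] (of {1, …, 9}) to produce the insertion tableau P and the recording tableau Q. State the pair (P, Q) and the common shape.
P = [1, 8, 9] / [2] / [3] / [4] / [5] / [6] / [7];  Q = [1, 2, 4] / [3] / [5] / [6] / [7] / [8] / [9];  common shape = (3, 1, 1, 1, 1, 1, 1)

Row-insert the values π_1, π_2, … into P one at a time, bumping the leftmost entry strictly greater than the inserted value down to the next row. The recording tableau Q records, in position (i, j), the step at which that cell was added to P.
  Insert 7 (step 1): P = [7];  Q = [1]
  Insert 8 (step 2): P = [7, 8];  Q = [1, 2]
  Insert 6 (step 3): P = [6, 8] / [7];  Q = [1, 2] / [3]
  Insert 9 (step 4): P = [6, 8, 9] / [7];  Q = [1, 2, 4] / [3]
  Insert 5 (step 5): P = [5, 8, 9] / [6] / [7];  Q = [1, 2, 4] / [3] / [5]
  Insert 4 (step 6): P = [4, 8, 9] / [5] / [6] / [7];  Q = [1, 2, 4] / [3] / [5] / [6]
  Insert 3 (step 7): P = [3, 8, 9] / [4] / [5] / [6] / [7];  Q = [1, 2, 4] / [3] / [5] / [6] / [7]
  Insert 2 (step 8): P = [2, 8, 9] / [3] / [4] / [5] / [6] / [7];  Q = [1, 2, 4] / [3] / [5] / [6] / [7] / [8]
  Insert 1 (step 9): P = [1, 8, 9] / [2] / [3] / [4] / [5] / [6] / [7];  Q = [1, 2, 4] / [3] / [5] / [6] / [7] / [8] / [9]
Final shape: (3, 1, 1, 1, 1, 1, 1).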